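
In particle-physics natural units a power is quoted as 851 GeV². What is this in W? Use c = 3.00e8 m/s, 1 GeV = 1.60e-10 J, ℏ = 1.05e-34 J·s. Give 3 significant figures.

Power is [E]/[T] = [E]²/ℏ.
1 GeV² → 1/ℏ × (1 GeV in J)² = 2.44e14 W.
Result: 851 × 2.44e14 = 2.07e17 W.

2.07e17 W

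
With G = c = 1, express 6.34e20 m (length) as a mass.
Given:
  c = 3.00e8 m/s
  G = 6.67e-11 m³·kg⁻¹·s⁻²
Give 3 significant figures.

8.55e47 kg

Length → mass via c²/G.
6.34e20 m × (c²/G) = 8.55e47 kg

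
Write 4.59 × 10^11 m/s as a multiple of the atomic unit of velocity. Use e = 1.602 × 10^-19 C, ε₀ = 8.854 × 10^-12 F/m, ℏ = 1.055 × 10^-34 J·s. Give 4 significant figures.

2.099 × 10^5

atomic unit of velocity: v_au = e²/(4πε₀ℏ) = 2.186 × 10^6 m/s.
4.59 × 10^11 / 2.186 × 10^6 = 2.099 × 10^5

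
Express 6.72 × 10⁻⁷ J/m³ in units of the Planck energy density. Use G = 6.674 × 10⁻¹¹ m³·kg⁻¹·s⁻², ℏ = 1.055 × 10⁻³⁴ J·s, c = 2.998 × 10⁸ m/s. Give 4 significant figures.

Planck energy density: u_P = c⁷/(ℏG²) = 4.632 × 10¹¹³ J/m³.
6.72 × 10⁻⁷ / 4.632 × 10¹¹³ = 1.451 × 10⁻¹²⁰

1.451 × 10⁻¹²⁰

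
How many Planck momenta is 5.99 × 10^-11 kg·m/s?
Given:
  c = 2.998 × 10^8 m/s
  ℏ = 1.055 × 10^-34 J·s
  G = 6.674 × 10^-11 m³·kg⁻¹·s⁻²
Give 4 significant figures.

Planck momentum: p_P = √(ℏc³/G) = 6.527 kg·m/s.
5.99 × 10^-11 / 6.527 = 9.178 × 10^-12

9.178 × 10^-12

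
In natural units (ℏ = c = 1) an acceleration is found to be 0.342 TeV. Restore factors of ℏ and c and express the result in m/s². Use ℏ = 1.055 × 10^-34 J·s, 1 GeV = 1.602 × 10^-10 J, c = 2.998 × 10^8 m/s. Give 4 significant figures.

1.557 × 10^35 m/s²

Acceleration is [L]/[T]² = c·[E]/ℏ.
1 GeV → c/ℏ × (1 GeV in J) = 4.552 × 10^32 m/s².
Convert the energy scale: 0.342 TeV = 342 GeV.
Result: 342 × 4.552 × 10^32 = 1.557 × 10^35 m/s².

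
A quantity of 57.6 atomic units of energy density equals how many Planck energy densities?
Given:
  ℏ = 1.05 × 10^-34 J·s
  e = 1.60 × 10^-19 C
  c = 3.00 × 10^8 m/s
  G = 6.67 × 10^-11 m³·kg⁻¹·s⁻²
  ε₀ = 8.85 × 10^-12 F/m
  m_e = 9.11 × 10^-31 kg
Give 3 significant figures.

3.71 × 10^-99

atomic unit of energy density: u_au = E_h/a₀³ = m_e⁴e¹⁰/((4πε₀)⁵ℏ⁸) = 3.01 × 10^13 J/m³
Planck energy density: u_P = c⁷/(ℏG²) = 4.68 × 10^113 J/m³
57.6 × 3.01 × 10^13 / 4.68 × 10^113 = 3.71 × 10^-99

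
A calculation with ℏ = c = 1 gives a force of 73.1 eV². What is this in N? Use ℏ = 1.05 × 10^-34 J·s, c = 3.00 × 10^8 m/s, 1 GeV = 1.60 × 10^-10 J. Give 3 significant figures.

5.94 × 10^-11 N

Force is [E]/[L] = [E]²/(ℏc); restore (ℏc)⁻¹.
1 GeV² → 1/(ℏc) × (1 GeV in J)² = 8.13 × 10^5 N.
Convert the energy scale: 73.1 eV² = 7.31 × 10^-17 GeV².
Result: 7.31 × 10^-17 × 8.13 × 10^5 = 5.94 × 10^-11 N.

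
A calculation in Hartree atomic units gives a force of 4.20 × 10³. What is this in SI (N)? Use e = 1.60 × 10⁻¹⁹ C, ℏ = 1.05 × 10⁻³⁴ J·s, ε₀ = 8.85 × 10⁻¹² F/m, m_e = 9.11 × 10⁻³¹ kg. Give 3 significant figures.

One atomic unit of force: F_au = E_h/a₀ = m_e²e⁶/((4πε₀)³ℏ⁴) = 8.33 × 10⁻⁸ N.
4.20 × 10³ × 8.33 × 10⁻⁸ N = 3.50 × 10⁻⁴ N

3.50 × 10⁻⁴ N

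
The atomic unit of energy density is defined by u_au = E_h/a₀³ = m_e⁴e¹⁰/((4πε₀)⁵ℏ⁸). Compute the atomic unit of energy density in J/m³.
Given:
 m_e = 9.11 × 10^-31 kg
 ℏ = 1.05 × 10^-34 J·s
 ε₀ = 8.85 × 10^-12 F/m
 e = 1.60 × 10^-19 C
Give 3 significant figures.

u_au = E_h/a₀³ = m_e⁴e¹⁰/((4πε₀)⁵ℏ⁸)
E_h = 4.38 × 10^-18 J
a₀ = 5.26 × 10^-11 m
E_h/a₀³ = 3.01 × 10^13 J/m³

3.01 × 10^13 J/m³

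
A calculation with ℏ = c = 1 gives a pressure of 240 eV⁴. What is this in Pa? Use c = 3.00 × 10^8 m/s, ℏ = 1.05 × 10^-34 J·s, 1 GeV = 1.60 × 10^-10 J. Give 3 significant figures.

Pressure is [E]/[L]³ = [E]⁴/(ℏc)³.
1 GeV⁴ → 1/(ℏc)³ × (1 GeV in J)⁴ = 2.10 × 10^37 Pa.
Convert the energy scale: 240 eV⁴ = 2.40 × 10^-34 GeV⁴.
Result: 2.40 × 10^-34 × 2.10 × 10^37 = 5.03 × 10^3 Pa.

5.03 × 10^3 Pa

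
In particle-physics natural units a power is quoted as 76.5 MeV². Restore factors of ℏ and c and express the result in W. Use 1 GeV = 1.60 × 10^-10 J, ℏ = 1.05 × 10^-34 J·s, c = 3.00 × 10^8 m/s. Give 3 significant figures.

Power is [E]/[T] = [E]²/ℏ.
1 GeV² → 1/ℏ × (1 GeV in J)² = 2.44 × 10^14 W.
Convert the energy scale: 76.5 MeV² = 7.65 × 10^-5 GeV².
Result: 7.65 × 10^-5 × 2.44 × 10^14 = 1.87 × 10^10 W.

1.87 × 10^10 W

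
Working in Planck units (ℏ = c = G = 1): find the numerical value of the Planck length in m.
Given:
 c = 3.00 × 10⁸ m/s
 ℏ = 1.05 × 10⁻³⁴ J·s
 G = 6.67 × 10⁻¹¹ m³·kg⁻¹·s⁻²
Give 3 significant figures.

1.61 × 10⁻³⁵ m

The unique combination of the constants set to 1 with dimensions of length is ℓ_P = √(ℏG/c³).
  = √(2.59 × 10⁻⁷⁰)
  = 1.61 × 10⁻³⁵ m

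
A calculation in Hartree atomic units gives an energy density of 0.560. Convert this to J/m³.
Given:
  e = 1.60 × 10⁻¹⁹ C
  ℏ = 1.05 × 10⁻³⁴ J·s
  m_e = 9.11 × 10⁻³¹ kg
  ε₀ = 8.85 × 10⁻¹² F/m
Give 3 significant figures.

1.69 × 10¹³ J/m³

One atomic unit of energy density: u_au = E_h/a₀³ = m_e⁴e¹⁰/((4πε₀)⁵ℏ⁸) = 3.01 × 10¹³ J/m³.
0.560 × 3.01 × 10¹³ J/m³ = 1.69 × 10¹³ J/m³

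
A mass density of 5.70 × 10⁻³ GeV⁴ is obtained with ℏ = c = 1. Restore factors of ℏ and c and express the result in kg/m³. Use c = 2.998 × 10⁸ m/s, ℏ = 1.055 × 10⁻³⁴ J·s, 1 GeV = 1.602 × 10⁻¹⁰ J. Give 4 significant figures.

1.320 × 10¹⁸ kg/m³

Mass density is [E]/(c²[L]³) = [E]⁴/(ℏ³c⁵).
1 GeV⁴ → 1/(ℏ³c⁵) × (1 GeV in J)⁴ = 2.316 × 10²⁰ kg/m³.
Result: 5.70 × 10⁻³ × 2.316 × 10²⁰ = 1.320 × 10¹⁸ kg/m³.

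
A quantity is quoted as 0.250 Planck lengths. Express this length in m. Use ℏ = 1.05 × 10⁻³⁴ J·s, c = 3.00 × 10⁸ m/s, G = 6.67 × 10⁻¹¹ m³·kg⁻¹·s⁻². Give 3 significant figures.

4.03 × 10⁻³⁶ m

One Planck length: ℓ_P = √(ℏG/c³) = 1.61 × 10⁻³⁵ m.
0.250 × 1.61 × 10⁻³⁵ m = 4.03 × 10⁻³⁶ m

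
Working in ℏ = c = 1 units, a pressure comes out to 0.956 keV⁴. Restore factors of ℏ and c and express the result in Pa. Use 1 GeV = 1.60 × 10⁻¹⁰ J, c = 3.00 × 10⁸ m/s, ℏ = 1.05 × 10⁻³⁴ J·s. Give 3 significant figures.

2.00 × 10¹³ Pa

Pressure is [E]/[L]³ = [E]⁴/(ℏc)³.
1 GeV⁴ → 1/(ℏc)³ × (1 GeV in J)⁴ = 2.10 × 10³⁷ Pa.
Convert the energy scale: 0.956 keV⁴ = 9.56 × 10⁻²⁵ GeV⁴.
Result: 9.56 × 10⁻²⁵ × 2.10 × 10³⁷ = 2.00 × 10¹³ Pa.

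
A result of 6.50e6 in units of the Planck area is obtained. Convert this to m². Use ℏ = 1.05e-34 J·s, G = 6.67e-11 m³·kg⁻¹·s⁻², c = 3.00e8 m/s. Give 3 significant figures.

1.69e-63 m²

One Planck area: A_P = ℏG/c³ = 2.59e-70 m².
6.50e6 × 2.59e-70 m² = 1.69e-63 m²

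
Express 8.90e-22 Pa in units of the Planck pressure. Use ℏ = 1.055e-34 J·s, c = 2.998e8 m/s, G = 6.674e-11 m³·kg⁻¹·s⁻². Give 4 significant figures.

Planck pressure: p_P = c⁷/(ℏG²) = 4.632e113 Pa.
8.90e-22 / 4.632e113 = 1.921e-135

1.921e-135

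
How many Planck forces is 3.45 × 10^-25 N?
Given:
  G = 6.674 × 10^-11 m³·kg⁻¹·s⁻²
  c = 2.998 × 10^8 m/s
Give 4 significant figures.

Planck force: F_P = c⁴/G = 1.210 × 10^44 N.
3.45 × 10^-25 / 1.210 × 10^44 = 2.850 × 10^-69

2.850 × 10^-69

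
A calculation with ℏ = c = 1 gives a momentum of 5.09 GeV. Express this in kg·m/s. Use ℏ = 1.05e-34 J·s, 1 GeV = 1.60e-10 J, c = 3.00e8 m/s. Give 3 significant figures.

2.71e-18 kg·m/s

Momentum is [E]/c; divide by c.
1 GeV → 1/c × (1 GeV in J) = 5.33e-19 kg·m/s.
Result: 5.09 × 5.33e-19 = 2.71e-18 kg·m/s.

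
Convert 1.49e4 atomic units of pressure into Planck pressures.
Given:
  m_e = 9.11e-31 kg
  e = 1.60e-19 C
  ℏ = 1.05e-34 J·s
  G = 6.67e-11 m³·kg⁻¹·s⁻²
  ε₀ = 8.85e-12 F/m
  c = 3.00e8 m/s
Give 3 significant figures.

atomic unit of pressure: P_au = E_h/a₀³ = m_e⁴e¹⁰/((4πε₀)⁵ℏ⁸) = 3.01e13 Pa
Planck pressure: p_P = c⁷/(ℏG²) = 4.68e113 Pa
1.49e4 × 3.01e13 / 4.68e113 = 9.59e-97

9.59e-97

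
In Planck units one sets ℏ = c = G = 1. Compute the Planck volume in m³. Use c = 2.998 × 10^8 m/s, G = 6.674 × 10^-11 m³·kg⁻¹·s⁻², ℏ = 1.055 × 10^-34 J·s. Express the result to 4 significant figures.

4.224 × 10^-105 m³

V_P = (ℏG/c³)^(3/2)
  = √(1.784 × 10^-209)
  = 4.224 × 10^-105 m³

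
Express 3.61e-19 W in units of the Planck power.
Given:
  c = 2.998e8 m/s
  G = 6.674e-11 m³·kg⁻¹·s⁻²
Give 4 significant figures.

9.948e-72

Planck power: P_P = c⁵/G = 3.629e52 W.
3.61e-19 / 3.629e52 = 9.948e-72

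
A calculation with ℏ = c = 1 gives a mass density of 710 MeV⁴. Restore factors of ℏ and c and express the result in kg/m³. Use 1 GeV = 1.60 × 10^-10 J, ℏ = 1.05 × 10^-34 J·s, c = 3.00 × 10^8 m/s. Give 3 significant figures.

1.65 × 10^11 kg/m³

Mass density is [E]/(c²[L]³) = [E]⁴/(ℏ³c⁵).
1 GeV⁴ → 1/(ℏ³c⁵) × (1 GeV in J)⁴ = 2.33 × 10^20 kg/m³.
Convert the energy scale: 710 MeV⁴ = 7.10 × 10^-10 GeV⁴.
Result: 7.10 × 10^-10 × 2.33 × 10^20 = 1.65 × 10^11 kg/m³.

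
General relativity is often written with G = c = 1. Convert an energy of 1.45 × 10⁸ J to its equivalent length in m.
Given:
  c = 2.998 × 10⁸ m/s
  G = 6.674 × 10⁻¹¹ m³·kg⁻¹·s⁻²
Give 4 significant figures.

1.198 × 10⁻³⁶ m

Energy → length via G/c⁴.
1.45 × 10⁸ J × (G/c⁴) = 1.198 × 10⁻³⁶ m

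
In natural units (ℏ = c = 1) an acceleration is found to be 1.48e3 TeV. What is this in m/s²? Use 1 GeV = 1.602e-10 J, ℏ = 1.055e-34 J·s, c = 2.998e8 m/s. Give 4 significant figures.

Acceleration is [L]/[T]² = c·[E]/ℏ.
1 GeV → c/ℏ × (1 GeV in J) = 4.552e32 m/s².
Convert the energy scale: 1.48e3 TeV = 1.48e6 GeV.
Result: 1.48e6 × 4.552e32 = 6.738e38 m/s².

6.738e38 m/s²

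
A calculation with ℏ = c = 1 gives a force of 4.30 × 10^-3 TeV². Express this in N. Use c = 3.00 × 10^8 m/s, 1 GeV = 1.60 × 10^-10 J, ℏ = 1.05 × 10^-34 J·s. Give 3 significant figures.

Force is [E]/[L] = [E]²/(ℏc); restore (ℏc)⁻¹.
1 GeV² → 1/(ℏc) × (1 GeV in J)² = 8.13 × 10^5 N.
Convert the energy scale: 4.30 × 10^-3 TeV² = 4.30 × 10^3 GeV².
Result: 4.30 × 10^3 × 8.13 × 10^5 = 3.49 × 10^9 N.

3.49 × 10^9 N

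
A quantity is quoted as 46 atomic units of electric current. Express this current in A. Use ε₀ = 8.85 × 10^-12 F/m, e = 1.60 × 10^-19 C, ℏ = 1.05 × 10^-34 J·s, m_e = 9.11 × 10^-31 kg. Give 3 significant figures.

0.307 A

One atomic unit of electric current: I_au = e E_h/ℏ = m_e e⁵/((4πε₀)²ℏ³) = 6.67 × 10^-3 A.
46 × 6.67 × 10^-3 A = 0.307 A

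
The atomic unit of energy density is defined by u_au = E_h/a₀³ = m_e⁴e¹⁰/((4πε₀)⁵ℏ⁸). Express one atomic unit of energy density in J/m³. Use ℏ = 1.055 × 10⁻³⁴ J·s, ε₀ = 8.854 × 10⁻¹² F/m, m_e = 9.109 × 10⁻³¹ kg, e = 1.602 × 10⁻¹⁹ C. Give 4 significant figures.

u_au = E_h/a₀³ = m_e⁴e¹⁰/((4πε₀)⁵ℏ⁸)
E_h = 4.354 × 10⁻¹⁸ J
a₀ = 5.297 × 10⁻¹¹ m
E_h/a₀³ = 2.929 × 10¹³ J/m³

2.929 × 10¹³ J/m³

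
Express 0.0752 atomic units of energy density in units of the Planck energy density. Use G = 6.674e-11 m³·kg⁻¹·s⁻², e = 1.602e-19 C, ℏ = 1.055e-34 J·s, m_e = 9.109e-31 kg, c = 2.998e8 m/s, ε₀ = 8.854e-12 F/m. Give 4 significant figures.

4.755e-102

atomic unit of energy density: u_au = E_h/a₀³ = m_e⁴e¹⁰/((4πε₀)⁵ℏ⁸) = 2.929e13 J/m³
Planck energy density: u_P = c⁷/(ℏG²) = 4.632e113 J/m³
0.0752 × 2.929e13 / 4.632e113 = 4.755e-102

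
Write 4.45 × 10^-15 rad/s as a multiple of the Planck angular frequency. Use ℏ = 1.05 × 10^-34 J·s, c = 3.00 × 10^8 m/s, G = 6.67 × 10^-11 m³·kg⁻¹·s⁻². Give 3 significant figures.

2.39 × 10^-58

Planck angular frequency: ω_P = √(c⁵/(ℏG)) = 1.86 × 10^43 rad/s.
4.45 × 10^-15 / 1.86 × 10^43 = 2.39 × 10^-58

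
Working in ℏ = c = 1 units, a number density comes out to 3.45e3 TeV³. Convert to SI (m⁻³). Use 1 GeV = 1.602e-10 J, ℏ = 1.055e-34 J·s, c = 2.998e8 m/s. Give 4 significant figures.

4.483e59 m⁻³

Number density is [L]⁻³ = [E]³/(ℏc)³.
1 GeV³ → 1/(ℏc)³ × (1 GeV in J)³ = 1.299e47 m⁻³.
Convert the energy scale: 3.45e3 TeV³ = 3.45e12 GeV³.
Result: 3.45e12 × 1.299e47 = 4.483e59 m⁻³.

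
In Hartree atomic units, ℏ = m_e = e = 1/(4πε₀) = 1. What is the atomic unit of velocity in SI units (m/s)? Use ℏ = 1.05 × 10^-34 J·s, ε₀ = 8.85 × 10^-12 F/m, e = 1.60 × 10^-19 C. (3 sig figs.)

2.19 × 10^6 m/s

The unique combination of the constants set to 1 with dimensions of velocity is v_au = e²/(4πε₀ℏ).
  = 2.56 × 10^-38 / 1.17 × 10^-44
  = 2.19 × 10^6 m/s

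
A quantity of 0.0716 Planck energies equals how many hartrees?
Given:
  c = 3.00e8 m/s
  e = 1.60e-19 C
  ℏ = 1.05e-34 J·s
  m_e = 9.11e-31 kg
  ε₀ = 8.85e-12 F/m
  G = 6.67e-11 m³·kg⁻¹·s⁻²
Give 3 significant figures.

3.20e25

Planck energy: E_P = √(ℏc⁵/G) = 1.96e9 J
hartree: E_h = m_e e⁴/(4πε₀ℏ)² = 4.38e-18 J
0.0716 × 1.96e9 / 4.38e-18 = 3.20e25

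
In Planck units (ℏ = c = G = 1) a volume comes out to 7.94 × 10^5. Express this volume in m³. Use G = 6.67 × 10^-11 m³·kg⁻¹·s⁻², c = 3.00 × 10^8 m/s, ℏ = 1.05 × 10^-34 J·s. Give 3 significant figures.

One Planck volume: V_P = (ℏG/c³)^(3/2) = 4.18 × 10^-105 m³.
7.94 × 10^5 × 4.18 × 10^-105 m³ = 3.32 × 10^-99 m³

3.32 × 10^-99 m³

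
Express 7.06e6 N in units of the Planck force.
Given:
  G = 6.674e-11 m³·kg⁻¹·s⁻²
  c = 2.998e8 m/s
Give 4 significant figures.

Planck force: F_P = c⁴/G = 1.210e44 N.
7.06e6 / 1.210e44 = 5.833e-38

5.833e-38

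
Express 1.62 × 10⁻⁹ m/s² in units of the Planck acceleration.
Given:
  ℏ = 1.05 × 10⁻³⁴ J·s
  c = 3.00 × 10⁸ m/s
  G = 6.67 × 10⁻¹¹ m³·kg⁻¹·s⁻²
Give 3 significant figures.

Planck acceleration: a_P = √(c⁷/(ℏG)) = 5.59 × 10⁵¹ m/s².
1.62 × 10⁻⁹ / 5.59 × 10⁵¹ = 2.90 × 10⁻⁶¹

2.90 × 10⁻⁶¹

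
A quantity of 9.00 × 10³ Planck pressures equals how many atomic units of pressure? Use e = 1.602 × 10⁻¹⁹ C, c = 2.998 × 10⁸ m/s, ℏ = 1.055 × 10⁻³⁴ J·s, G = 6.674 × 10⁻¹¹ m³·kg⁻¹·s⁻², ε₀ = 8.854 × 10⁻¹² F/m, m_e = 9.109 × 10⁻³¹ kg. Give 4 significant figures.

1.423 × 10¹⁰⁴

Planck pressure: p_P = c⁷/(ℏG²) = 4.632 × 10¹¹³ Pa
atomic unit of pressure: P_au = E_h/a₀³ = m_e⁴e¹⁰/((4πε₀)⁵ℏ⁸) = 2.929 × 10¹³ Pa
9.00 × 10³ × 4.632 × 10¹¹³ / 2.929 × 10¹³ = 1.423 × 10¹⁰⁴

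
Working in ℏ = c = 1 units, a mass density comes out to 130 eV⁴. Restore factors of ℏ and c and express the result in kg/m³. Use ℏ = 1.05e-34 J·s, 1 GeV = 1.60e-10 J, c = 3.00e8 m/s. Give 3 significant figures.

3.03e-14 kg/m³

Mass density is [E]/(c²[L]³) = [E]⁴/(ℏ³c⁵).
1 GeV⁴ → 1/(ℏ³c⁵) × (1 GeV in J)⁴ = 2.33e20 kg/m³.
Convert the energy scale: 130 eV⁴ = 1.30e-34 GeV⁴.
Result: 1.30e-34 × 2.33e20 = 3.03e-14 kg/m³.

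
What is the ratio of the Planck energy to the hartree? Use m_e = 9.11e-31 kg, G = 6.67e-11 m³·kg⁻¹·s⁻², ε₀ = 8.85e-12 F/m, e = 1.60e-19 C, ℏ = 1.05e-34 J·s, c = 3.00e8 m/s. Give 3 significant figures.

4.47e26

Planck energy: E_P = √(ℏc⁵/G) = 1.96e9 J
hartree: E_h = m_e e⁴/(4πε₀ℏ)² = 4.38e-18 J
ratio = 1.96e9 / 4.38e-18 = 4.47e26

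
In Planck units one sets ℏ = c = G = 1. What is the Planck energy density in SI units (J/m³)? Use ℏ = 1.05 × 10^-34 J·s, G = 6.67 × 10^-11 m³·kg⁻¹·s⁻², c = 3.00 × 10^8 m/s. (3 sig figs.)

4.68 × 10^113 J/m³

u_P = c⁷/(ℏG²)
  = 2.19 × 10^59 / 4.67 × 10^-55
  = 4.68 × 10^113 J/m³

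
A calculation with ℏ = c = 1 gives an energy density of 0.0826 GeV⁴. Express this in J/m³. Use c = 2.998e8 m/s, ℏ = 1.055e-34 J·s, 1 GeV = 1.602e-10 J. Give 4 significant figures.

[E]/[L]³ = [E]⁴/(ℏc)³; restore (ℏc)⁻³.
1 GeV⁴ → 1/(ℏc)³ × (1 GeV in J)⁴ = 2.082e37 J/m³.
Result: 0.0826 × 2.082e37 = 1.719e36 J/m³.

1.719e36 J/m³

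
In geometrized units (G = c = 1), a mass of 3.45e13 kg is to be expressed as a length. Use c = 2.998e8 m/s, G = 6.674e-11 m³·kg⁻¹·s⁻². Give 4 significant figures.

In G = c = 1 units mass has dimensions of length; the conversion factor is G/c².
3.45e13 kg × (G/c²) = 2.562e-14 m

2.562e-14 m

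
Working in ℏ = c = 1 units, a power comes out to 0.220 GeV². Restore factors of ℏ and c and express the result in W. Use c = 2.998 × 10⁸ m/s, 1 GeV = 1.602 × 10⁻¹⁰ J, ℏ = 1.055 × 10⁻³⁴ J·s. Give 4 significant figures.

5.352 × 10¹³ W

Power is [E]/[T] = [E]²/ℏ.
1 GeV² → 1/ℏ × (1 GeV in J)² = 2.433 × 10¹⁴ W.
Result: 0.220 × 2.433 × 10¹⁴ = 5.352 × 10¹³ W.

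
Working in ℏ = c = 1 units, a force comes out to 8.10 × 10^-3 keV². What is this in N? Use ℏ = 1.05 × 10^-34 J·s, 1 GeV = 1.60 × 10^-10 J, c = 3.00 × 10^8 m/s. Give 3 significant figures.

Force is [E]/[L] = [E]²/(ℏc); restore (ℏc)⁻¹.
1 GeV² → 1/(ℏc) × (1 GeV in J)² = 8.13 × 10^5 N.
Convert the energy scale: 8.10 × 10^-3 keV² = 8.10 × 10^-15 GeV².
Result: 8.10 × 10^-15 × 8.13 × 10^5 = 6.58 × 10^-9 N.

6.58 × 10^-9 N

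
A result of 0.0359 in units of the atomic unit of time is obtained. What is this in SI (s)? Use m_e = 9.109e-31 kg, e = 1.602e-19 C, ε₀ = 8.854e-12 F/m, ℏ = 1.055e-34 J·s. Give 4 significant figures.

One atomic unit of time: τ_au = (4πε₀)²ℏ³/(m_e e⁴) = 2.423e-17 s.
0.0359 × 2.423e-17 s = 8.698e-19 s

8.698e-19 s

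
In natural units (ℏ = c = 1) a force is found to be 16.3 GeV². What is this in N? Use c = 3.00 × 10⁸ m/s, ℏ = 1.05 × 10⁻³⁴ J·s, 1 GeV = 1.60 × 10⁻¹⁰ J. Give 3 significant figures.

Force is [E]/[L] = [E]²/(ℏc); restore (ℏc)⁻¹.
1 GeV² → 1/(ℏc) × (1 GeV in J)² = 8.13 × 10⁵ N.
Result: 16.3 × 8.13 × 10⁵ = 1.32 × 10⁷ N.

1.32 × 10⁷ N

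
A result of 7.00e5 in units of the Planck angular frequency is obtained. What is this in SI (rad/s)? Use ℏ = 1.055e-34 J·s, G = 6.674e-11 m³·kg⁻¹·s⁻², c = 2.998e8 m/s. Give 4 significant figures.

1.298e49 rad/s

One Planck angular frequency: ω_P = √(c⁵/(ℏG)) = 1.855e43 rad/s.
7.00e5 × 1.855e43 rad/s = 1.298e49 rad/s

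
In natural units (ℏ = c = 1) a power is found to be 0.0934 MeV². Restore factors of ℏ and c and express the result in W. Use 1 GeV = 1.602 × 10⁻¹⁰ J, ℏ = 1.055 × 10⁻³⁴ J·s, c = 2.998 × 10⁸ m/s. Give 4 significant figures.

2.272 × 10⁷ W

Power is [E]/[T] = [E]²/ℏ.
1 GeV² → 1/ℏ × (1 GeV in J)² = 2.433 × 10¹⁴ W.
Convert the energy scale: 0.0934 MeV² = 9.34 × 10⁻⁸ GeV².
Result: 9.34 × 10⁻⁸ × 2.433 × 10¹⁴ = 2.272 × 10⁷ W.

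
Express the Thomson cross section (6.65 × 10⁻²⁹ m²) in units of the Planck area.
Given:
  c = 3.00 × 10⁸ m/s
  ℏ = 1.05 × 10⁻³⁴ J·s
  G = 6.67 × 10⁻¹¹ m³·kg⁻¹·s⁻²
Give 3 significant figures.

Planck area: A_P = ℏG/c³ = 2.59 × 10⁻⁷⁰ m².
6.65 × 10⁻²⁹ / 2.59 × 10⁻⁷⁰ = 2.56 × 10⁴¹

2.56 × 10⁴¹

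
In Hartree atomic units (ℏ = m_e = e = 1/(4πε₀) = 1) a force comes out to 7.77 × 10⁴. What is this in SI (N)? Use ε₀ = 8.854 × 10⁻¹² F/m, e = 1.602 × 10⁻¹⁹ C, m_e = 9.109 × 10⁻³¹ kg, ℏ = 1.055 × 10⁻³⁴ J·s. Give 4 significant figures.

6.387 × 10⁻³ N

One atomic unit of force: F_au = E_h/a₀ = m_e²e⁶/((4πε₀)³ℏ⁴) = 8.220 × 10⁻⁸ N.
7.77 × 10⁴ × 8.220 × 10⁻⁸ N = 6.387 × 10⁻³ N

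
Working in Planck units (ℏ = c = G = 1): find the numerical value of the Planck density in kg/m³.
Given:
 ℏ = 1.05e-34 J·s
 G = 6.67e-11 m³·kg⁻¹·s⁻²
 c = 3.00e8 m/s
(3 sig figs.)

From ℏ = c = G = 1 the density scale is ρ_P = c⁵/(ℏG²).
  = 2.43e42 / 4.67e-55
  = 5.20e96 kg/m³

5.20e96 kg/m³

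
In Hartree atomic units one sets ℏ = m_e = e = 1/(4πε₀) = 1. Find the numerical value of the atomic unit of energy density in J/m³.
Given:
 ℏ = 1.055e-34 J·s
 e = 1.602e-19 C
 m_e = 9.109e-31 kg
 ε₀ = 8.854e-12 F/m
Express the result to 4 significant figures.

u_au = E_h/a₀³ = m_e⁴e¹⁰/((4πε₀)⁵ℏ⁸)
E_h = 4.354e-18 J
a₀ = 5.297e-11 m
E_h/a₀³ = 2.929e13 J/m³

2.929e13 J/m³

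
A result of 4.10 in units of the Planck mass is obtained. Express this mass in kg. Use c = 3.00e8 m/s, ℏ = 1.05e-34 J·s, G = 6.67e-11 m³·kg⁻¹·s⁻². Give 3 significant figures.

One Planck mass: m_P = √(ℏc/G) = 2.17e-8 kg.
4.10 × 2.17e-8 kg = 8.91e-8 kg

8.91e-8 kg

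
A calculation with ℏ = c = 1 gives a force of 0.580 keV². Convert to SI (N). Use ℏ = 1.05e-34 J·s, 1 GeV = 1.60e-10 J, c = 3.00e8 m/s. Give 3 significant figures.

4.71e-7 N

Force is [E]/[L] = [E]²/(ℏc); restore (ℏc)⁻¹.
1 GeV² → 1/(ℏc) × (1 GeV in J)² = 8.13e5 N.
Convert the energy scale: 0.580 keV² = 5.80e-13 GeV².
Result: 5.80e-13 × 8.13e5 = 4.71e-7 N.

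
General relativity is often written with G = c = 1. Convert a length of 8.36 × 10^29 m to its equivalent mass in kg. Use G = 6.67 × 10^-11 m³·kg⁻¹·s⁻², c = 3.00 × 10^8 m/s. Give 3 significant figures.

1.13 × 10^57 kg

Length → mass via c²/G.
8.36 × 10^29 m × (c²/G) = 1.13 × 10^57 kg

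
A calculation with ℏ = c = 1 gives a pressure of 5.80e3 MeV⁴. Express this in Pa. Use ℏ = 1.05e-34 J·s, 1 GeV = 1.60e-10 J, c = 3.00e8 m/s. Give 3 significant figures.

Pressure is [E]/[L]³ = [E]⁴/(ℏc)³.
1 GeV⁴ → 1/(ℏc)³ × (1 GeV in J)⁴ = 2.10e37 Pa.
Convert the energy scale: 5.80e3 MeV⁴ = 5.80e-9 GeV⁴.
Result: 5.80e-9 × 2.10e37 = 1.22e29 Pa.

1.22e29 Pa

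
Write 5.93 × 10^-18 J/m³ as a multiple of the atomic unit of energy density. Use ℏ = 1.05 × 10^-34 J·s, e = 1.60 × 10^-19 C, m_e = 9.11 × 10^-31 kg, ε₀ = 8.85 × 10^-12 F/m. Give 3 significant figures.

atomic unit of energy density: u_au = E_h/a₀³ = m_e⁴e¹⁰/((4πε₀)⁵ℏ⁸) = 3.01 × 10^13 J/m³.
5.93 × 10^-18 / 3.01 × 10^13 = 1.97 × 10^-31

1.97 × 10^-31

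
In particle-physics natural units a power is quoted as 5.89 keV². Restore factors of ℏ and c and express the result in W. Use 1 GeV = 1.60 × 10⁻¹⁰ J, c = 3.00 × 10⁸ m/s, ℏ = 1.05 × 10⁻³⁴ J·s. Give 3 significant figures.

Power is [E]/[T] = [E]²/ℏ.
1 GeV² → 1/ℏ × (1 GeV in J)² = 2.44 × 10¹⁴ W.
Convert the energy scale: 5.89 keV² = 5.89 × 10⁻¹² GeV².
Result: 5.89 × 10⁻¹² × 2.44 × 10¹⁴ = 1.44 × 10³ W.

1.44 × 10³ W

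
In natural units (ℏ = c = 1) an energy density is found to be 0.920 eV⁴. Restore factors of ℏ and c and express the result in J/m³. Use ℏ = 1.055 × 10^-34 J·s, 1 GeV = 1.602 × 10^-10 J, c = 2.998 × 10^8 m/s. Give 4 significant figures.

19.15 J/m³

[E]/[L]³ = [E]⁴/(ℏc)³; restore (ℏc)⁻³.
1 GeV⁴ → 1/(ℏc)³ × (1 GeV in J)⁴ = 2.082 × 10^37 J/m³.
Convert the energy scale: 0.920 eV⁴ = 9.20 × 10^-37 GeV⁴.
Result: 9.20 × 10^-37 × 2.082 × 10^37 = 19.15 J/m³.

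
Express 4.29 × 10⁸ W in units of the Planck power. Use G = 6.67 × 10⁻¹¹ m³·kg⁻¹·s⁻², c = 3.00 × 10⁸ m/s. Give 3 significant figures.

1.18 × 10⁻⁴⁴

Planck power: P_P = c⁵/G = 3.64 × 10⁵² W.
4.29 × 10⁸ / 3.64 × 10⁵² = 1.18 × 10⁻⁴⁴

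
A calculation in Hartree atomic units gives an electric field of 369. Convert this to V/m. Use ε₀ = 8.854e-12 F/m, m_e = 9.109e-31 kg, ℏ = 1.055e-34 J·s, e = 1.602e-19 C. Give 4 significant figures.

One atomic unit of electric field: E_au = E_h/(e a₀) = m_e²e⁵/((4πε₀)³ℏ⁴) = 5.131e11 V/m.
369 × 5.131e11 V/m = 1.893e14 V/m

1.893e14 V/m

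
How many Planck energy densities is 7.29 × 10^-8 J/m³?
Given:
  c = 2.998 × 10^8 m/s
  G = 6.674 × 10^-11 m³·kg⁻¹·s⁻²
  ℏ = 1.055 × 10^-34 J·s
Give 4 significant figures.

1.574 × 10^-121

Planck energy density: u_P = c⁷/(ℏG²) = 4.632 × 10^113 J/m³.
7.29 × 10^-8 / 4.632 × 10^113 = 1.574 × 10^-121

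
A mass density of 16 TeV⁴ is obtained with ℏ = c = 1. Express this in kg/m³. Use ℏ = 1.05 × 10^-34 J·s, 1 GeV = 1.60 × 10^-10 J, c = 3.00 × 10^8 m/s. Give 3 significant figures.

Mass density is [E]/(c²[L]³) = [E]⁴/(ℏ³c⁵).
1 GeV⁴ → 1/(ℏ³c⁵) × (1 GeV in J)⁴ = 2.33 × 10^20 kg/m³.
Convert the energy scale: 16 TeV⁴ = 1.60 × 10^13 GeV⁴.
Result: 1.60 × 10^13 × 2.33 × 10^20 = 3.73 × 10^33 kg/m³.

3.73 × 10^33 kg/m³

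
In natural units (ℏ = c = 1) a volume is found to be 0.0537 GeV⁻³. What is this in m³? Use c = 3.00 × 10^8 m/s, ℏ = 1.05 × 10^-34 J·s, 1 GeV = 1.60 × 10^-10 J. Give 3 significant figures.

Volume is [L]³ = [E]⁻³·(ℏc)³.
1 GeV⁻³ → (ℏc)³ × (1 GeV in J)⁻³ = 7.63 × 10^-48 m³.
Result: 0.0537 × 7.63 × 10^-48 = 4.10 × 10^-49 m³.

4.10 × 10^-49 m³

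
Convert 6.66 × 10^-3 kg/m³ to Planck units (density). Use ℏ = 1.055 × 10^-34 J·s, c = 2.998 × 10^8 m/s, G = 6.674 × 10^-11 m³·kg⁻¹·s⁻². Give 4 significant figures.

Planck density: ρ_P = c⁵/(ℏG²) = 5.154 × 10^96 kg/m³.
6.66 × 10^-3 / 5.154 × 10^96 = 1.292 × 10^-99

1.292 × 10^-99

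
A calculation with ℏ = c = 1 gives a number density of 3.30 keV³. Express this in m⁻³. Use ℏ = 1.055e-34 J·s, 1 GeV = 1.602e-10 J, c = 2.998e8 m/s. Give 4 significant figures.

Number density is [L]⁻³ = [E]³/(ℏc)³.
1 GeV³ → 1/(ℏc)³ × (1 GeV in J)³ = 1.299e47 m⁻³.
Convert the energy scale: 3.30 keV³ = 3.30e-18 GeV³.
Result: 3.30e-18 × 1.299e47 = 4.288e29 m⁻³.

4.288e29 m⁻³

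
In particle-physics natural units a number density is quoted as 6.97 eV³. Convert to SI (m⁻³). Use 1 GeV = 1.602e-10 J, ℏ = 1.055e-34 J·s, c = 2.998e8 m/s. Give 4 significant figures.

Number density is [L]⁻³ = [E]³/(ℏc)³.
1 GeV³ → 1/(ℏc)³ × (1 GeV in J)³ = 1.299e47 m⁻³.
Convert the energy scale: 6.97 eV³ = 6.97e-27 GeV³.
Result: 6.97e-27 × 1.299e47 = 9.057e20 m⁻³.

9.057e20 m⁻³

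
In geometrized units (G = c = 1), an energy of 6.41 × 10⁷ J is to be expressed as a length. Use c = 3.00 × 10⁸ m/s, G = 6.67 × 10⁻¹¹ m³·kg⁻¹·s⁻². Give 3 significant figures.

5.28 × 10⁻³⁷ m

Energy → length via G/c⁴.
6.41 × 10⁷ J × (G/c⁴) = 5.28 × 10⁻³⁷ m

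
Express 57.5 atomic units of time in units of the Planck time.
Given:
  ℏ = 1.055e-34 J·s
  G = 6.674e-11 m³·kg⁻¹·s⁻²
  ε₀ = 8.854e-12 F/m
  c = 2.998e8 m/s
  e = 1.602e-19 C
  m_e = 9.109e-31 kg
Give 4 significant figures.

atomic unit of time: τ_au = (4πε₀)²ℏ³/(m_e e⁴) = 2.423e-17 s
Planck time: t_P = √(ℏG/c⁵) = 5.392e-44 s
57.5 × 2.423e-17 / 5.392e-44 = 2.584e28

2.584e28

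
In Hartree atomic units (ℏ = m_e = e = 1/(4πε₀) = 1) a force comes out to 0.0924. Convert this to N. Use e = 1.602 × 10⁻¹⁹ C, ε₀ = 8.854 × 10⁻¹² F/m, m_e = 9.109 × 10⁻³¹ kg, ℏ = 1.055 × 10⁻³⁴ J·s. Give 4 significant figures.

7.595 × 10⁻⁹ N

One atomic unit of force: F_au = E_h/a₀ = m_e²e⁶/((4πε₀)³ℏ⁴) = 8.220 × 10⁻⁸ N.
0.0924 × 8.220 × 10⁻⁸ N = 7.595 × 10⁻⁹ N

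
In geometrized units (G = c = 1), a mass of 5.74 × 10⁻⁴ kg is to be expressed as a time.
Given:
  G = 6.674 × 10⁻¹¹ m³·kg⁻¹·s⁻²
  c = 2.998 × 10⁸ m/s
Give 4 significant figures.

Mass → time via G/c³.
5.74 × 10⁻⁴ kg × (G/c³) = 1.422 × 10⁻³⁹ s

1.422 × 10⁻³⁹ s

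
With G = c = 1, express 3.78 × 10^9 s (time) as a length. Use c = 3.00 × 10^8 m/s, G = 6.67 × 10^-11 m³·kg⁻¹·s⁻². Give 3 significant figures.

1.13 × 10^18 m

Time → length via c.
3.78 × 10^9 s × (c) = 1.13 × 10^18 m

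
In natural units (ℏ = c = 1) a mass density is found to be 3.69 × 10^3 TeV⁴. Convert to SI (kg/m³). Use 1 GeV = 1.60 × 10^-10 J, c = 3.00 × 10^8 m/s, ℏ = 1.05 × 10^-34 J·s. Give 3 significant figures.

8.60 × 10^35 kg/m³

Mass density is [E]/(c²[L]³) = [E]⁴/(ℏ³c⁵).
1 GeV⁴ → 1/(ℏ³c⁵) × (1 GeV in J)⁴ = 2.33 × 10^20 kg/m³.
Convert the energy scale: 3.69 × 10^3 TeV⁴ = 3.69 × 10^15 GeV⁴.
Result: 3.69 × 10^15 × 2.33 × 10^20 = 8.60 × 10^35 kg/m³.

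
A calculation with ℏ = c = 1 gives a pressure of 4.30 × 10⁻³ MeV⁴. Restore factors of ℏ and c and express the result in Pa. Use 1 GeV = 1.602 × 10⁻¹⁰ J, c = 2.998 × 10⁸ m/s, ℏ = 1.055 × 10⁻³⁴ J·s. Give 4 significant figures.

8.951 × 10²² Pa

Pressure is [E]/[L]³ = [E]⁴/(ℏc)³.
1 GeV⁴ → 1/(ℏc)³ × (1 GeV in J)⁴ = 2.082 × 10³⁷ Pa.
Convert the energy scale: 4.30 × 10⁻³ MeV⁴ = 4.30 × 10⁻¹⁵ GeV⁴.
Result: 4.30 × 10⁻¹⁵ × 2.082 × 10³⁷ = 8.951 × 10²² Pa.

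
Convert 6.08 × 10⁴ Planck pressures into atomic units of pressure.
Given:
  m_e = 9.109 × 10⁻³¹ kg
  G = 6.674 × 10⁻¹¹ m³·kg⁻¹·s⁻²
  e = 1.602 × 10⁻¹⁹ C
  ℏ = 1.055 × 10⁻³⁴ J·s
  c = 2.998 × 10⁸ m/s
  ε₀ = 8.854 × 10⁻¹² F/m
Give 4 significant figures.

Planck pressure: p_P = c⁷/(ℏG²) = 4.632 × 10¹¹³ Pa
atomic unit of pressure: P_au = E_h/a₀³ = m_e⁴e¹⁰/((4πε₀)⁵ℏ⁸) = 2.929 × 10¹³ Pa
6.08 × 10⁴ × 4.632 × 10¹¹³ / 2.929 × 10¹³ = 9.615 × 10¹⁰⁴

9.615 × 10¹⁰⁴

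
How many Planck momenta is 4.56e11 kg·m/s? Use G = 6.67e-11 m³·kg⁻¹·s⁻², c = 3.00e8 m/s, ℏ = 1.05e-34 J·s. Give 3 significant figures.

Planck momentum: p_P = √(ℏc³/G) = 6.52 kg·m/s.
4.56e11 / 6.52 = 6.99e10

6.99e10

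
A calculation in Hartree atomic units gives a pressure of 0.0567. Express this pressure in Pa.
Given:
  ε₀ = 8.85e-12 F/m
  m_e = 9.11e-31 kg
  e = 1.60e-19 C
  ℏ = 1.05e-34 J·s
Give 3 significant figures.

1.71e12 Pa

One atomic unit of pressure: P_au = E_h/a₀³ = m_e⁴e¹⁰/((4πε₀)⁵ℏ⁸) = 3.01e13 Pa.
0.0567 × 3.01e13 Pa = 1.71e12 Pa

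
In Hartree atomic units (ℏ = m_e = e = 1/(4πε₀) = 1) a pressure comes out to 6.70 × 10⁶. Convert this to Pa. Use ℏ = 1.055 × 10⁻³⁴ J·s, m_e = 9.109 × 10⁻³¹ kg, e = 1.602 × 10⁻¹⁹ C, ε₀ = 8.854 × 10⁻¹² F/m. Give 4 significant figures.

1.963 × 10²⁰ Pa

One atomic unit of pressure: P_au = E_h/a₀³ = m_e⁴e¹⁰/((4πε₀)⁵ℏ⁸) = 2.929 × 10¹³ Pa.
6.70 × 10⁶ × 2.929 × 10¹³ Pa = 1.963 × 10²⁰ Pa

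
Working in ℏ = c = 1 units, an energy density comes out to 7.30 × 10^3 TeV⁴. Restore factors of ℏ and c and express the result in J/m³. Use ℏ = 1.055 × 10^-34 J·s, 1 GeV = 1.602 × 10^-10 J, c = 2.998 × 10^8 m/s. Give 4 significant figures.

[E]/[L]³ = [E]⁴/(ℏc)³; restore (ℏc)⁻³.
1 GeV⁴ → 1/(ℏc)³ × (1 GeV in J)⁴ = 2.082 × 10^37 J/m³.
Convert the energy scale: 7.30 × 10^3 TeV⁴ = 7.30 × 10^15 GeV⁴.
Result: 7.30 × 10^15 × 2.082 × 10^37 = 1.520 × 10^53 J/m³.

1.520 × 10^53 J/m³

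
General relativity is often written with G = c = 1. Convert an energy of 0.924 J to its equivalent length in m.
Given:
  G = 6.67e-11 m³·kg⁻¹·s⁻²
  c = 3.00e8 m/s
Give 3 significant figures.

Energy → length via G/c⁴.
0.924 J × (G/c⁴) = 7.61e-45 m

7.61e-45 m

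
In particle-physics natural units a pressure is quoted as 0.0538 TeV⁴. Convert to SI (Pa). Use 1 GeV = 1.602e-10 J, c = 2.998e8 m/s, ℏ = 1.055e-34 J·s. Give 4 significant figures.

Pressure is [E]/[L]³ = [E]⁴/(ℏc)³.
1 GeV⁴ → 1/(ℏc)³ × (1 GeV in J)⁴ = 2.082e37 Pa.
Convert the energy scale: 0.0538 TeV⁴ = 5.38e10 GeV⁴.
Result: 5.38e10 × 2.082e37 = 1.120e48 Pa.

1.120e48 Pa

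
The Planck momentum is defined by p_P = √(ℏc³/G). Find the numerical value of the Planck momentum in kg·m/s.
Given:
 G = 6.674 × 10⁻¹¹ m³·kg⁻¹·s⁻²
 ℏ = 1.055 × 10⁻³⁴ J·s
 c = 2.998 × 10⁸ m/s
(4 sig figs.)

p_P = √(ℏc³/G)
  = √(42.60)
  = 6.527 kg·m/s

6.527 kg·m/s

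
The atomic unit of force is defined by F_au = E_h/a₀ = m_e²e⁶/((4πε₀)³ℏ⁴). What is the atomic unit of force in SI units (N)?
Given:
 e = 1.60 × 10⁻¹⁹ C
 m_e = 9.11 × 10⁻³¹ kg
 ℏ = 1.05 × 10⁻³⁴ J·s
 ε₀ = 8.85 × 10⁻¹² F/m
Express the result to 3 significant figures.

F_au = E_h/a₀ = m_e²e⁶/((4πε₀)³ℏ⁴)
E_h = 4.38 × 10⁻¹⁸ J
a₀ = 5.26 × 10⁻¹¹ m
E_h/a₀ = 8.33 × 10⁻⁸ N

8.33 × 10⁻⁸ N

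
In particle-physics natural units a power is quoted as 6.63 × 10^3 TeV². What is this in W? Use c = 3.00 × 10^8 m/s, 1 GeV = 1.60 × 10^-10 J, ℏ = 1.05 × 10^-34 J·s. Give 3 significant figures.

Power is [E]/[T] = [E]²/ℏ.
1 GeV² → 1/ℏ × (1 GeV in J)² = 2.44 × 10^14 W.
Convert the energy scale: 6.63 × 10^3 TeV² = 6.63 × 10^9 GeV².
Result: 6.63 × 10^9 × 2.44 × 10^14 = 1.62 × 10^24 W.

1.62 × 10^24 W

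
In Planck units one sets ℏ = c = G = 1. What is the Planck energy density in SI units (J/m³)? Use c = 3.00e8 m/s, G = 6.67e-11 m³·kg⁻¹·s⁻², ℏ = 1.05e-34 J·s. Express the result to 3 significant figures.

4.68e113 J/m³

u_P = c⁷/(ℏG²)
  = 2.19e59 / 4.67e-55
  = 4.68e113 J/m³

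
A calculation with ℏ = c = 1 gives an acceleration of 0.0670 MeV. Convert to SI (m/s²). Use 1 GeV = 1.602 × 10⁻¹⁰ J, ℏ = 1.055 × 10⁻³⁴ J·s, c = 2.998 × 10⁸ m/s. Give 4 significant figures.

Acceleration is [L]/[T]² = c·[E]/ℏ.
1 GeV → c/ℏ × (1 GeV in J) = 4.552 × 10³² m/s².
Convert the energy scale: 0.0670 MeV = 6.70 × 10⁻⁵ GeV.
Result: 6.70 × 10⁻⁵ × 4.552 × 10³² = 3.050 × 10²⁸ m/s².

3.050 × 10²⁸ m/s²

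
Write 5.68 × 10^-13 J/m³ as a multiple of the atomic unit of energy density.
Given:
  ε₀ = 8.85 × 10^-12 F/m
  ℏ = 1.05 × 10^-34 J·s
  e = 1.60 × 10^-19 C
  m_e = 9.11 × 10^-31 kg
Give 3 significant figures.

1.89 × 10^-26

atomic unit of energy density: u_au = E_h/a₀³ = m_e⁴e¹⁰/((4πε₀)⁵ℏ⁸) = 3.01 × 10^13 J/m³.
5.68 × 10^-13 / 3.01 × 10^13 = 1.89 × 10^-26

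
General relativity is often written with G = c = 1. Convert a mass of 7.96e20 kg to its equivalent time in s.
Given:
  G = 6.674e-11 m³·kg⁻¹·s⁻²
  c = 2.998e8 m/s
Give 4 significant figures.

1.972e-15 s

Mass → time via G/c³.
7.96e20 kg × (G/c³) = 1.972e-15 s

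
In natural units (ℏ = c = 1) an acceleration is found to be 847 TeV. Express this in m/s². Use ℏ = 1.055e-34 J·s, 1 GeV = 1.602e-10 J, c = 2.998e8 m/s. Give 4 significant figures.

3.856e38 m/s²

Acceleration is [L]/[T]² = c·[E]/ℏ.
1 GeV → c/ℏ × (1 GeV in J) = 4.552e32 m/s².
Convert the energy scale: 847 TeV = 8.47e5 GeV.
Result: 8.47e5 × 4.552e32 = 3.856e38 m/s².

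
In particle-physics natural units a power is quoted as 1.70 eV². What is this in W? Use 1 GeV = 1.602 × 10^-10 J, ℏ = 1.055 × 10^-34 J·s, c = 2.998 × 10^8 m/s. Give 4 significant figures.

4.135 × 10^-4 W

Power is [E]/[T] = [E]²/ℏ.
1 GeV² → 1/ℏ × (1 GeV in J)² = 2.433 × 10^14 W.
Convert the energy scale: 1.70 eV² = 1.70 × 10^-18 GeV².
Result: 1.70 × 10^-18 × 2.433 × 10^14 = 4.135 × 10^-4 W.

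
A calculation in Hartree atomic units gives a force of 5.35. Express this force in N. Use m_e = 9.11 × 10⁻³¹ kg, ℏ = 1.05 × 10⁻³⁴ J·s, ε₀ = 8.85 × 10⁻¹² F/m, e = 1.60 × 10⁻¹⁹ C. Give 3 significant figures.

One atomic unit of force: F_au = E_h/a₀ = m_e²e⁶/((4πε₀)³ℏ⁴) = 8.33 × 10⁻⁸ N.
5.35 × 8.33 × 10⁻⁸ N = 4.46 × 10⁻⁷ N

4.46 × 10⁻⁷ N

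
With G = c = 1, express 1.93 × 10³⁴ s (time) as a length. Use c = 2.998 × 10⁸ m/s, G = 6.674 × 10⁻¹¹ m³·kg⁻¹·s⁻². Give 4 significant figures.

5.786 × 10⁴² m

Time → length via c.
1.93 × 10³⁴ s × (c) = 5.786 × 10⁴² m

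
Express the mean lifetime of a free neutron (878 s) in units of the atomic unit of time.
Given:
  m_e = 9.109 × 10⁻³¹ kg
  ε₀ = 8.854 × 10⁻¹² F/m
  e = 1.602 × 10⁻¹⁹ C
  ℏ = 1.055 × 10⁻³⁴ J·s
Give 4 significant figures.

atomic unit of time: τ_au = (4πε₀)²ℏ³/(m_e e⁴) = 2.423 × 10⁻¹⁷ s.
878 / 2.423 × 10⁻¹⁷ = 3.624 × 10¹⁹

3.624 × 10¹⁹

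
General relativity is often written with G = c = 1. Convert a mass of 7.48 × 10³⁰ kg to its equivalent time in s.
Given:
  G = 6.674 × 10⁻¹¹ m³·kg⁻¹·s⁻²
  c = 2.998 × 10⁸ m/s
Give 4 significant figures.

Mass → time via G/c³.
7.48 × 10³⁰ kg × (G/c³) = 1.853 × 10⁻⁵ s

1.853 × 10⁻⁵ s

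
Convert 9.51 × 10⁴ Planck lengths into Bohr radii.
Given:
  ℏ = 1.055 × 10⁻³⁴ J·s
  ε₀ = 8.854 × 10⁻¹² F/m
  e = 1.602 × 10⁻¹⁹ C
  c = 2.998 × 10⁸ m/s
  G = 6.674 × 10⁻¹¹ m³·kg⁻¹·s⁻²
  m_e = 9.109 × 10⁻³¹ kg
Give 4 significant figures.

Planck length: ℓ_P = √(ℏG/c³) = 1.616 × 10⁻³⁵ m
Bohr radius: a₀ = 4πε₀ℏ²/(m_e e²) = 5.297 × 10⁻¹¹ m
9.51 × 10⁴ × 1.616 × 10⁻³⁵ / 5.297 × 10⁻¹¹ = 2.902 × 10⁻²⁰

2.902 × 10⁻²⁰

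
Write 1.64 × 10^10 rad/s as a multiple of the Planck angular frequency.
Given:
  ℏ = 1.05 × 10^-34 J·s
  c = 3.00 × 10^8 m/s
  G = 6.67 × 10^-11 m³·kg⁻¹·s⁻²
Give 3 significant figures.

Planck angular frequency: ω_P = √(c⁵/(ℏG)) = 1.86 × 10^43 rad/s.
1.64 × 10^10 / 1.86 × 10^43 = 8.80 × 10^-34

8.80 × 10^-34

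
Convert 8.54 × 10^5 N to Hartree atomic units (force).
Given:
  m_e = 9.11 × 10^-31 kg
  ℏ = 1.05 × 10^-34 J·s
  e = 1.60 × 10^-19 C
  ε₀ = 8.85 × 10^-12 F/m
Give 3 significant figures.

atomic unit of force: F_au = E_h/a₀ = m_e²e⁶/((4πε₀)³ℏ⁴) = 8.33 × 10^-8 N.
8.54 × 10^5 / 8.33 × 10^-8 = 1.03 × 10^13

1.03 × 10^13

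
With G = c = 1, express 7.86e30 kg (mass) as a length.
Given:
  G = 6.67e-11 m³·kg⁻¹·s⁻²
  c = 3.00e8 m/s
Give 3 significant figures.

5.83e3 m

In G = c = 1 units mass has dimensions of length; the conversion factor is G/c².
7.86e30 kg × (G/c²) = 5.83e3 m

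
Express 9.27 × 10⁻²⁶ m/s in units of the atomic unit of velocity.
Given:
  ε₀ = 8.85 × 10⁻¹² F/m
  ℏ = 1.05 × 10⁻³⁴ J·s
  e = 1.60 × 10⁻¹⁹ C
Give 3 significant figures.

4.23 × 10⁻³²

atomic unit of velocity: v_au = e²/(4πε₀ℏ) = 2.19 × 10⁶ m/s.
9.27 × 10⁻²⁶ / 2.19 × 10⁶ = 4.23 × 10⁻³²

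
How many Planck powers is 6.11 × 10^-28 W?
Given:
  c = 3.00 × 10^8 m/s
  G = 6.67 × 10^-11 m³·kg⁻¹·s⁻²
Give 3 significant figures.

1.68 × 10^-80

Planck power: P_P = c⁵/G = 3.64 × 10^52 W.
6.11 × 10^-28 / 3.64 × 10^52 = 1.68 × 10^-80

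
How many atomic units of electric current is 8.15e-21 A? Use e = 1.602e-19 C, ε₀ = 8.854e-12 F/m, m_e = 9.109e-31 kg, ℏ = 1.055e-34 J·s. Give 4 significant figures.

atomic unit of electric current: I_au = e E_h/ℏ = m_e e⁵/((4πε₀)²ℏ³) = 6.612e-3 A.
8.15e-21 / 6.612e-3 = 1.233e-18

1.233e-18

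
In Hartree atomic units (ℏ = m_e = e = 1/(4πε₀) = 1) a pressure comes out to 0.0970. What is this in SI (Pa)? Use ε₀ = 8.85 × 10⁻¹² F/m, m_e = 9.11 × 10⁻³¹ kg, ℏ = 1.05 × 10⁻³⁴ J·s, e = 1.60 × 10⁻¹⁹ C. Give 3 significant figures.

One atomic unit of pressure: P_au = E_h/a₀³ = m_e⁴e¹⁰/((4πε₀)⁵ℏ⁸) = 3.01 × 10¹³ Pa.
0.0970 × 3.01 × 10¹³ Pa = 2.92 × 10¹² Pa

2.92 × 10¹² Pa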